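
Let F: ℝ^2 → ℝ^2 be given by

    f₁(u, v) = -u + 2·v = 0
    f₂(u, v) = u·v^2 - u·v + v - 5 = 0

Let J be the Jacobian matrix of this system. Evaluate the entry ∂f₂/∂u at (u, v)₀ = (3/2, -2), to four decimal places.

6.0000

∂f₂/∂u = v^2 - v.
At (3/2, -2) this is 6.0000.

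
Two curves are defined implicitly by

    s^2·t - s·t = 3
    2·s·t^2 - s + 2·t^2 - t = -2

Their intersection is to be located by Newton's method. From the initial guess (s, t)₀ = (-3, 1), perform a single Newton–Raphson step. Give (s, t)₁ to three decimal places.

At (-3, 1): F = (9.000, 0.000).
Jacobian J = [[2·s·t - t, s^2 - s], [2·t^2 - 1, 4·s·t + 4·t - 1]].
At the point, J = [[-7.000, 12.000], [1.000, -9.000]] (det J = 51.000).
Solving J·Δ = −F gives Δ = (1.588, 0.176).
Then the next iterate is (s, t)₁ = (-1.412, 1.176).

(-1.412, 1.176)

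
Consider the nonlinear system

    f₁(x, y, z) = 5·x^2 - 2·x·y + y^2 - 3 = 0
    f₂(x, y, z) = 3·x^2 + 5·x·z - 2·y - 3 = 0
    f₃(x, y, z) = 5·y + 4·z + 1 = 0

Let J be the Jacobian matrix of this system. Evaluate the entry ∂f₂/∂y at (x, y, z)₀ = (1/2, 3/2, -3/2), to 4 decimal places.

-2.0000

∂f₂/∂y = -2.
At (1/2, 3/2, -3/2) this is -2.0000.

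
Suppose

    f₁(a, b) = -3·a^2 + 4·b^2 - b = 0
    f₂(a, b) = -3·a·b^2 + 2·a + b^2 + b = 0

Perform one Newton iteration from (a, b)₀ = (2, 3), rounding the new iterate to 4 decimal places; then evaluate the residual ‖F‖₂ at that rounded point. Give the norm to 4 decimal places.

11.0293

At (2, 3): F = (21.0000, -38.0000).
Jacobian J = [[-6·a, 8·b - 1], [-3·b^2 + 2, -6·a·b + 2·b + 1]].
At the point, J = [[-12.0000, 23.0000], [-25.0000, -29.0000]] (det J = 923.0000).
Solving J·Δ = −F gives Δ = (-0.2871, -1.0628).
Then the next iterate is (a, b)₁ = (1.7129, 1.9372).
Re-evaluating at (1.7129, 1.9372): F = (4.271696, -10.168481), so ‖F‖₂ = 11.0293.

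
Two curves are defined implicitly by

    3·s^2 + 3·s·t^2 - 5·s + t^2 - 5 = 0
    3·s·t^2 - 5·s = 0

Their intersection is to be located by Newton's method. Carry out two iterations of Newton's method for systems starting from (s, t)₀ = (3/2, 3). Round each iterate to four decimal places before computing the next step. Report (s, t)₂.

At (3/2, 3): F = (43.7500, 33.0000).
Jacobian J = [[6·s + 3·t^2 - 5, 6·s·t + 2·t], [3·t^2 - 5, 6·s·t]].
At the point, J = [[31.0000, 33.0000], [22.0000, 27.0000]] (det J = 111.0000).
Solving J·Δ = −F gives Δ = (-0.8311, -0.5450).
Then the next iterate is (s, t)₁ = (0.6689, 2.4550).
Round to (0.6689, 2.4550) and repeat: F = (11.119238, 8.749931), J = [[17.094475, 14.762897], [13.081075, 9.852897]].
Δ = (-0.7947, 0.1671), so (s, t)₂ = (-0.1258, 2.6221).

(-0.1258, 2.6221)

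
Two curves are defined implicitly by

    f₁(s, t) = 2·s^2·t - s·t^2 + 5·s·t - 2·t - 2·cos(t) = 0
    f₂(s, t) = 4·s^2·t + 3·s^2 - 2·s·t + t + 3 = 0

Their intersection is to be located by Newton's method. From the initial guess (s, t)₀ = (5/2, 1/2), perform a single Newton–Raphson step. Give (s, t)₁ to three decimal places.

(1.120, 0.541)

At (5/2, 1/2): F = (9.11983, 32.250).
Jacobian J = [[4·s·t - t^2 + 5·t, 2·s^2 - 2·s·t + 5·s + 2·sin(t) - 2], [8·s·t + 6·s - 2·t, 4·s^2 - 2·s + 1]].
At the point, J = [[7.250, 21.45885], [24.000, 21.000]] (det J = -362.76243).
Solving J·Δ = −F gives Δ = (-1.380, 0.041).
Then the next iterate is (s, t)₁ = (1.120, 0.541).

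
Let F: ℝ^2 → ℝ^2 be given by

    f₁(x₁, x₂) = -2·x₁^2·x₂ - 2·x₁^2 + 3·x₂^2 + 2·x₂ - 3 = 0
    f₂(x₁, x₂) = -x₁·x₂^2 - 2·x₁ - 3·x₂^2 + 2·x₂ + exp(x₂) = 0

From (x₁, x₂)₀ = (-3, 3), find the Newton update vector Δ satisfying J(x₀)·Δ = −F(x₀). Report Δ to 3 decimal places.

(0.917, -0.996)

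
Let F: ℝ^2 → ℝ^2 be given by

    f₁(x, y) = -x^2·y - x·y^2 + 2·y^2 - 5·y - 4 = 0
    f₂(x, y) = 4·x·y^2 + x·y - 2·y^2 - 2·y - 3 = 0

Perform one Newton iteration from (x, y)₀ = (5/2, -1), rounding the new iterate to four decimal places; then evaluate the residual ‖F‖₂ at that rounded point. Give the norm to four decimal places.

At (5/2, -1): F = (6.7500, 4.5000).
Jacobian J = [[-2·x·y - y^2, -x^2 - 2·x·y + 4·y - 5], [4·y^2 + y, 8·x·y + x - 4·y - 2]].
At the point, J = [[4.0000, -10.2500], [3.0000, -15.5000]] (det J = -31.2500).
Solving J·Δ = −F gives Δ = (-1.8720, -0.0720).
Then the next iterate is (x, y)₁ = (0.6280, -1.0720).
Re-evaluating at (0.6280, -1.0720): F = (3.359460, -0.940834), so ‖F‖₂ = 3.4887.

3.4887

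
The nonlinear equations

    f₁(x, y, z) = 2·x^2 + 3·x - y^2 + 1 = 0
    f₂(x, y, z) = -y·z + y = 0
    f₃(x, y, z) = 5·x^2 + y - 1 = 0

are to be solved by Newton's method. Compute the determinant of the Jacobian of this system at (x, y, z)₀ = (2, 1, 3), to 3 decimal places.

J = [[4·x + 3, -2·y, 0], [0, -z + 1, -y], [10·x, 1, 0]].
At the point, J = [[11.000, -2.000, 0.000], [0.000, -2.000, -1.000], [20.000, 1.000, 0.000]].
det J = 51.000.

51.000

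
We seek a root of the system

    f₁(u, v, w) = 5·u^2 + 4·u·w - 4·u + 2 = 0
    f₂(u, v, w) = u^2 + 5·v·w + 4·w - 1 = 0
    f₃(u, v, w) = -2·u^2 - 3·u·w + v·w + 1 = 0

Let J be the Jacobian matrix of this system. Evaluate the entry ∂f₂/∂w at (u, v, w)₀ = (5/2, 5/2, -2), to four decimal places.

∂f₂/∂w = 5·v + 4.
At (5/2, 5/2, -2) this is 16.5000.

16.5000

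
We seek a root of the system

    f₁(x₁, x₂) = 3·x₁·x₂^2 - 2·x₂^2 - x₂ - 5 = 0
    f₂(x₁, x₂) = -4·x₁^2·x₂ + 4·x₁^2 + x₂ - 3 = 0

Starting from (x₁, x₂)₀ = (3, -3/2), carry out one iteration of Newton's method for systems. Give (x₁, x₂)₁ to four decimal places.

(1.6600, -1.3543)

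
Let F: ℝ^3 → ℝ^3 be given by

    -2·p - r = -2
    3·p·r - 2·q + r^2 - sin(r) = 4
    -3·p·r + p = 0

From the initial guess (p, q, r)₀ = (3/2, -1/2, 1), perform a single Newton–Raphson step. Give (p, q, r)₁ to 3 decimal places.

At (3/2, -1/2, 1): F = (-2.000, 1.65853, -3.000).
Jacobian J = [[-2, 0, -1], [3·r, -2, 3·p + 2·r - cos(r)], [-3·r + 1, 0, -3·p]].
At the point, J = [[-2.000, 0.000, -1.000], [3.000, -2.000, 5.95970], [-2.000, 0.000, -4.500]] (det J = -14.000).
Solving J·Δ = −F gives Δ = (-0.857, -1.308, -0.286).
Then the next iterate is (p, q, r)₁ = (0.643, -1.808, 0.714).

(0.643, -1.808, 0.714)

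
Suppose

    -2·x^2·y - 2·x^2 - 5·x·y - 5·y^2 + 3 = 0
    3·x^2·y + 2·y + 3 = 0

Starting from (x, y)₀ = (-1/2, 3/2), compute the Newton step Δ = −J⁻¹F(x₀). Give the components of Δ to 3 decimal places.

(1.175, -0.668)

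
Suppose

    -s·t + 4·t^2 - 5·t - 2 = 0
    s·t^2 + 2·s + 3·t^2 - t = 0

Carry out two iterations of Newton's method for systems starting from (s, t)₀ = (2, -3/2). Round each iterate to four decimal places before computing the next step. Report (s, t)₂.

(-0.1288, -0.3969)

At (2, -3/2): F = (17.5000, 16.7500).
Jacobian J = [[-t, -s + 8·t - 5], [t^2 + 2, 2·s·t + 6·t - 1]].
At the point, J = [[1.5000, -19.0000], [4.2500, -16.0000]] (det J = 56.7500).
Solving J·Δ = −F gives Δ = (-0.6740, 0.8678).
Then the next iterate is (s, t)₁ = (1.3260, -0.6322).
Round to (1.3260, -0.6322) and repeat: F = (3.598005, 5.013202), J = [[0.6322, -11.3836], [2.399677, -6.469794]].
Δ = (-1.4548, 0.2353), so (s, t)₂ = (-0.1288, -0.3969).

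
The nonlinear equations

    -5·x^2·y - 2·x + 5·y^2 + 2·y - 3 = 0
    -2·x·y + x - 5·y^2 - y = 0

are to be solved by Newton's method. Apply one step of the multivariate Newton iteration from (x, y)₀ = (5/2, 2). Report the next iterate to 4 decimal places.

(1.7931, 0.9470)

At (5/2, 2): F = (-46.5000, -29.5000).
Jacobian J = [[-10·x·y - 2, -5·x^2 + 10·y + 2], [-2·y + 1, -2·x - 10·y - 1]].
At the point, J = [[-52.0000, -9.2500], [-3.0000, -26.0000]] (det J = 1324.2500).
Solving J·Δ = −F gives Δ = (-0.7069, -1.0530).
Then the next iterate is (x, y)₁ = (1.7931, 0.9470).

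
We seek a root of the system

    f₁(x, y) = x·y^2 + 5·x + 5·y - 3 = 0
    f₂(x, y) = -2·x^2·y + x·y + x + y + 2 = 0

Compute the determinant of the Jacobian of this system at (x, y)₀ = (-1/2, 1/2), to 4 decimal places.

-11.2500

J = [[y^2 + 5, 2·x·y + 5], [-4·x·y + y + 1, -2·x^2 + x + 1]].
At the point, J = [[5.2500, 4.5000], [2.5000, 0.0000]].
det J = -11.2500.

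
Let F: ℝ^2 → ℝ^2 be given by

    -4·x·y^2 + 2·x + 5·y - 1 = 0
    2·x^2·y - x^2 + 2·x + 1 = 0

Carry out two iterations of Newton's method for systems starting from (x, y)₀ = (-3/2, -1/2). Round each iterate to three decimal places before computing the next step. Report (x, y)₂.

(0.846, -1.269)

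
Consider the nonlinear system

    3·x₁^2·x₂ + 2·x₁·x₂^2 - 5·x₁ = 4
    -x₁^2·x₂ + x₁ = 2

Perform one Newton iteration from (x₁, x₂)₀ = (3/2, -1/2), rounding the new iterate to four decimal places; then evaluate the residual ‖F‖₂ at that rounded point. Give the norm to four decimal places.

At (3/2, -1/2): F = (-14.1250, 0.6250).
Jacobian J = [[6·x₁·x₂ + 2·x₂^2 - 5, 3·x₁^2 + 4·x₁·x₂], [-2·x₁·x₂ + 1, -x₁^2]].
At the point, J = [[-9.0000, 3.7500], [2.5000, -2.2500]] (det J = 10.8750).
Solving J·Δ = −F gives Δ = (-2.7069, -2.7299).
Then the next iterate is (x₁, x₂)₁ = (-1.2069, -3.2299).
Re-evaluating at (-1.2069, -3.2299): F = (-37.260965, 1.497797), so ‖F‖₂ = 37.2911.

37.2911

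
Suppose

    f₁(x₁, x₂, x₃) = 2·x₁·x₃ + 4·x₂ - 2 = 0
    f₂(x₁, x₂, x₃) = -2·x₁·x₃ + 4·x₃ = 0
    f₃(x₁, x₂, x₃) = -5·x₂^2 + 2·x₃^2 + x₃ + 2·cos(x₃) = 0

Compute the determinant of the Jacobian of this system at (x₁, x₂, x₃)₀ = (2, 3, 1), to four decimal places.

266.5365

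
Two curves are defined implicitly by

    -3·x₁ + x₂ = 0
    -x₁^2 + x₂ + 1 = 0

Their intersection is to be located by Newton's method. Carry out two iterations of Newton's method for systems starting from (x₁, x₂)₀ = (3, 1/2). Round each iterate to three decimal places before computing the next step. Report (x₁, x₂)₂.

(3.303, 9.909)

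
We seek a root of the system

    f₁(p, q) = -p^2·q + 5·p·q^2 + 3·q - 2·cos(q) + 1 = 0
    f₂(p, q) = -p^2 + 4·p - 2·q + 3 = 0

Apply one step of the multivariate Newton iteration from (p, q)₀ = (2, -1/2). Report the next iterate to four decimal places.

(16.0279, 3.5000)

At (2, -1/2): F = (2.244835, 8.0000).
Jacobian J = [[-2·p·q + 5·q^2, -p^2 + 10·p·q + 2·sin(q) + 3], [-2·p + 4, -2]].
At the point, J = [[3.2500, -11.958851], [0.0000, -2.0000]] (det J = -6.5000).
Solving J·Δ = −F gives Δ = (14.0279, 4.0000).
Then the next iterate is (p, q)₁ = (16.0279, 3.5000).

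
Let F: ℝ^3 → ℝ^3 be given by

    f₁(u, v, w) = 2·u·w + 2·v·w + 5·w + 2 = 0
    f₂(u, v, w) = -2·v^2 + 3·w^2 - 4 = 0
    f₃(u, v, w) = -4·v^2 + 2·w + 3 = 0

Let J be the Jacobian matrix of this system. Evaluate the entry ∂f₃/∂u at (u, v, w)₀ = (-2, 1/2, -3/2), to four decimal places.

0.0000

∂f₃/∂u = 0.
At (-2, 1/2, -3/2) this is 0.0000.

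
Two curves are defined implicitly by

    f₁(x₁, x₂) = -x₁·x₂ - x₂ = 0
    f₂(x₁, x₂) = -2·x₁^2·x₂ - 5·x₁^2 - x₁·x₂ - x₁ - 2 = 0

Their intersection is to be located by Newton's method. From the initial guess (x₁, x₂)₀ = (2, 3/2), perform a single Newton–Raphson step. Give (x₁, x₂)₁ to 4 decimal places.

(1.1864, 0.4068)

At (2, 3/2): F = (-4.5000, -39.0000).
Jacobian J = [[-x₂, -x₁ - 1], [-4·x₁·x₂ - 10·x₁ - x₂ - 1, -2·x₁^2 - x₁]].
At the point, J = [[-1.5000, -3.0000], [-34.5000, -10.0000]] (det J = -88.5000).
Solving J·Δ = −F gives Δ = (-0.8136, -1.0932).
Then the next iterate is (x₁, x₂)₁ = (1.1864, 0.4068).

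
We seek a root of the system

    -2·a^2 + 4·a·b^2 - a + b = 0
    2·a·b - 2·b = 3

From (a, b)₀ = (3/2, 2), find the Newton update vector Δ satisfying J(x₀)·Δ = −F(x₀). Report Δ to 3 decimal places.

(0.495, -0.978)

At (3/2, 2): F = (20.000, -1.000).
Jacobian J = [[-4·a + 4·b^2 - 1, 8·a·b + 1], [2·b, 2·a - 2]].
At the point, J = [[9.000, 25.000], [4.000, 1.000]] (det J = -91.000).
Solving J·Δ = −F gives Δ = (0.495, -0.978).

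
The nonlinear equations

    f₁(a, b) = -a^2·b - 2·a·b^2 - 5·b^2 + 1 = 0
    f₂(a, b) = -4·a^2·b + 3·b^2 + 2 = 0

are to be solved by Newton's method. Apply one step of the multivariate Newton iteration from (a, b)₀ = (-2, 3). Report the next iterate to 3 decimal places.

At (-2, 3): F = (-20.000, -19.000).
Jacobian J = [[-2·a·b - 2·b^2, -a^2 - 4·a·b - 10·b], [-8·a·b, -4·a^2 + 6·b]].
At the point, J = [[-6.000, -10.000], [48.000, 2.000]] (det J = 468.000).
Solving J·Δ = −F gives Δ = (0.491, -2.295).
Then the next iterate is (a, b)₁ = (-1.509, 0.705).

(-1.509, 0.705)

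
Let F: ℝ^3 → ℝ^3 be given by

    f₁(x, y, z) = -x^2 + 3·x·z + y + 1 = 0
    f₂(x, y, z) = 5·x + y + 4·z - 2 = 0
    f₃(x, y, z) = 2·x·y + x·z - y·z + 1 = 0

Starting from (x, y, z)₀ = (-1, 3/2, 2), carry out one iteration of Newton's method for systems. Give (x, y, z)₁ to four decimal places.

(-0.6589, 0.7100, 1.1462)

At (-1, 3/2, 2): F = (-4.5000, 2.5000, -7.0000).
Jacobian J = [[-2·x + 3·z, 1, 3·x], [5, 1, 4], [2·y + z, 2·x - z, x - y]].
At the point, J = [[8.0000, 1.0000, -3.0000], [5.0000, 1.0000, 4.0000], [5.0000, -4.0000, -2.5000]] (det J = 215.5000).
Solving J·Δ = −F gives Δ = (0.3411, -0.7900, -0.8538).
Then the next iterate is (x, y, z)₁ = (-0.6589, 0.7100, 1.1462).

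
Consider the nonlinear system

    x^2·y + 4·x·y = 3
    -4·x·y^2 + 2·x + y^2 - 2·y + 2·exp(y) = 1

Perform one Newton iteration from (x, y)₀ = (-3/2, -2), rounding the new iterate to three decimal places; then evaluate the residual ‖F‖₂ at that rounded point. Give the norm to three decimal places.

At (-3/2, -2): F = (4.500, 28.27067).
Jacobian J = [[2·x·y + 4·y, x^2 + 4·x], [-4·y^2 + 2, -8·x·y + 2·y + 2·exp(y) - 2]].
At the point, J = [[-2.000, -3.750], [-14.000, -29.72933]] (det J = 6.95866).
Solving J·Δ = −F gives Δ = (3.990, -0.928).
Then the next iterate is (x, y)₁ = (2.490, -2.928).
Re-evaluating at (2.490, -2.928): F = (-50.31677, -66.87272), so ‖F‖₂ = 83.688.

83.688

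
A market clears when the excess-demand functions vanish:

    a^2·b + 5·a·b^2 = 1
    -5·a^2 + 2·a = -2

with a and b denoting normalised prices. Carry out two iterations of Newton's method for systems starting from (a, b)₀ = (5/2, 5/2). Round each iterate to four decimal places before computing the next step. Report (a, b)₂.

(0.9995, 1.2224)

At (5/2, 5/2): F = (92.7500, -24.2500).
Jacobian J = [[2·a·b + 5·b^2, a^2 + 10·a·b], [-10·a + 2, 0]].
At the point, J = [[43.7500, 68.7500], [-23.0000, 0.0000]] (det J = 1581.2500).
Solving J·Δ = −F gives Δ = (-1.0543, -0.6781).
Then the next iterate is (a, b)₁ = (1.4457, 1.8219).
Round to (1.4457, 1.8219) and repeat: F = (26.801561, -5.558842), J = [[21.864440, 28.429257], [-12.4570, 0.0000]].
Δ = (-0.4462, -0.5995), so (a, b)₂ = (0.9995, 1.2224).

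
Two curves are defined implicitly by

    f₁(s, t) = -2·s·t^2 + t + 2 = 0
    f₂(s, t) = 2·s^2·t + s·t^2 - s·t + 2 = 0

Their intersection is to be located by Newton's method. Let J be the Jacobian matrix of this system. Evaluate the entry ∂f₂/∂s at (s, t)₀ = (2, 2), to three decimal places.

∂f₂/∂s = 4·s·t + t^2 - t.
At (2, 2) this is 18.000.

18.000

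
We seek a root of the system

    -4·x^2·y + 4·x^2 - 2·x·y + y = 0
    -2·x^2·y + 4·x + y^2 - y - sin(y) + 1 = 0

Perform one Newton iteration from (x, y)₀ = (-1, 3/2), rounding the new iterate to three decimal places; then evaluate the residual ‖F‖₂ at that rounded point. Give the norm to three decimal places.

17.478

At (-1, 3/2): F = (2.500, -6.24749).
Jacobian J = [[-8·x·y + 8·x - 2·y, -4·x^2 - 2·x + 1], [-4·x·y + 4, -2·x^2 + 2·y - cos(y) - 1]].
At the point, J = [[1.000, -1.000], [10.000, -0.07074]] (det J = 9.92926).
Solving J·Δ = −F gives Δ = (0.647, 3.147).
Then the next iterate is (x, y)₁ = (-0.353, 4.647).
Re-evaluating at (-0.353, 4.647): F = (6.10999, 16.37536), so ‖F‖₂ = 17.478.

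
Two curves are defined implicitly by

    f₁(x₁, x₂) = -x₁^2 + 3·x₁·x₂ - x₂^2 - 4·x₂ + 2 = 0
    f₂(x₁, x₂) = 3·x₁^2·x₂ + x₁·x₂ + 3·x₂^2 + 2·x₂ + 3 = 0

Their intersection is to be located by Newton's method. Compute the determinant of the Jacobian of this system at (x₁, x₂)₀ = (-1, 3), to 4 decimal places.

J = [[-2·x₁ + 3·x₂, 3·x₁ - 2·x₂ - 4], [6·x₁·x₂ + x₂, 3·x₁^2 + x₁ + 6·x₂ + 2]].
At the point, J = [[11.0000, -13.0000], [-15.0000, 22.0000]].
det J = 47.0000.

47.0000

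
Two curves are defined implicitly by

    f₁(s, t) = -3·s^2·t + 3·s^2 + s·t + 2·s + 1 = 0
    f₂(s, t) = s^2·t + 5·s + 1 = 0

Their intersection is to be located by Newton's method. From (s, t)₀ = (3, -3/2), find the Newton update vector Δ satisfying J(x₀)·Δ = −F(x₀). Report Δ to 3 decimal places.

(-2.201, -1.256)

At (3, -3/2): F = (70.000, 2.500).
Jacobian J = [[-6·s·t + 6·s + t + 2, -3·s^2 + s], [2·s·t + 5, s^2]].
At the point, J = [[45.500, -24.000], [-4.000, 9.000]] (det J = 313.500).
Solving J·Δ = −F gives Δ = (-2.201, -1.256).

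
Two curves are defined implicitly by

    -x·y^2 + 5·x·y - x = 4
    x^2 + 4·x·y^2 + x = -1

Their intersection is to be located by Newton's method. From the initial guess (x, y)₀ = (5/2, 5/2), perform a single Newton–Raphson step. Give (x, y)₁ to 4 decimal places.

At (5/2, 5/2): F = (9.1250, 72.2500).
Jacobian J = [[-y^2 + 5·y - 1, -2·x·y + 5·x], [2·x + 4·y^2 + 1, 8·x·y]].
At the point, J = [[5.2500, 0.0000], [31.0000, 50.0000]] (det J = 262.5000).
Solving J·Δ = −F gives Δ = (-1.7381, -0.3674).
Then the next iterate is (x, y)₁ = (0.7619, 2.1326).

(0.7619, 2.1326)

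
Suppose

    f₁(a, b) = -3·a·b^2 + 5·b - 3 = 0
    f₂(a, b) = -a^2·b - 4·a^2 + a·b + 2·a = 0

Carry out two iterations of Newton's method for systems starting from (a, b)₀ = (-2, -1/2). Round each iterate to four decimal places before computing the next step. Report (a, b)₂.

(-0.4932, -4.1940)

At (-2, -1/2): F = (-4.0000, -17.0000).
Jacobian J = [[-3·b^2, -6·a·b + 5], [-2·a·b - 8·a + b + 2, -a^2 + a]].
At the point, J = [[-0.7500, -1.0000], [15.5000, -6.0000]] (det J = 20.0000).
Solving J·Δ = −F gives Δ = (-0.3500, -3.7375).
Then the next iterate is (a, b)₁ = (-2.3500, -4.2375).
Round to (-2.3500, -4.2375) and repeat: F = (102.405164, 6.569719), J = [[-53.869219, -54.748750], [-3.353750, -7.8725]].
Δ = (1.8568, 0.0435), so (a, b)₂ = (-0.4932, -4.1940).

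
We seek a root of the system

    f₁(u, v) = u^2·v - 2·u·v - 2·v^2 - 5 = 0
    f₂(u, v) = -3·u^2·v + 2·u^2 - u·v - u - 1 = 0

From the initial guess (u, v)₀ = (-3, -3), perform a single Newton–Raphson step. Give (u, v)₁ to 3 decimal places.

(-2.260, -1.139)

At (-3, -3): F = (-68.000, 92.000).
Jacobian J = [[2·u·v - 2·v, u^2 - 2·u - 4·v], [-6·u·v + 4·u - v - 1, -3·u^2 - u]].
At the point, J = [[24.000, 27.000], [-64.000, -24.000]] (det J = 1152.000).
Solving J·Δ = −F gives Δ = (0.740, 1.861).
Then the next iterate is (u, v)₁ = (-2.260, -1.139).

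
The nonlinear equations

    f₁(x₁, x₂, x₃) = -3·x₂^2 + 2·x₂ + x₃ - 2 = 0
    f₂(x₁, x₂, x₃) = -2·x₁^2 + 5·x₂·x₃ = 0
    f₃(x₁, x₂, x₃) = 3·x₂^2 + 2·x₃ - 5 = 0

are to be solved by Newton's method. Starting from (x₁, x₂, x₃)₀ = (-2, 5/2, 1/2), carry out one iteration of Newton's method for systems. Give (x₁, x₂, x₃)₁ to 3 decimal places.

At (-2, 5/2, 1/2): F = (-15.250, -1.750, 14.750).
Jacobian J = [[0, -6·x₂ + 2, 1], [-4·x₁, 5·x₃, 5·x₂], [0, 6·x₂, 2]].
At the point, J = [[0.000, -13.000, 1.000], [8.000, 2.500, 12.500], [0.000, 15.000, 2.000]] (det J = 328.000).
Solving J·Δ = −F gives Δ = (-0.846, -1.104, 0.902).
Then the next iterate is (x₁, x₂, x₃)₁ = (-2.846, 1.396, 1.402).

(-2.846, 1.396, 1.402)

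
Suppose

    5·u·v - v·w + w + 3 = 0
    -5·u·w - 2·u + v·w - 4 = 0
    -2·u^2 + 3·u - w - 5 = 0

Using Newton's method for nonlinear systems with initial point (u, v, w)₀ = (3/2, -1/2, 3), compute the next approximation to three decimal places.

(-1.800, -3.800, 4.900)

At (3/2, -1/2, 3): F = (3.750, -31.000, -8.000).
Jacobian J = [[5·v, 5·u - w, -v + 1], [-5·w - 2, w, -5·u + v], [-4·u + 3, 0, -1]].
At the point, J = [[-2.500, 4.500, 1.500], [-17.000, 3.000, -8.000], [-3.000, 0.000, -1.000]] (det J = 52.500).
Solving J·Δ = −F gives Δ = (-3.300, -3.300, 1.900).
Then the next iterate is (u, v, w)₁ = (-1.800, -3.800, 4.900).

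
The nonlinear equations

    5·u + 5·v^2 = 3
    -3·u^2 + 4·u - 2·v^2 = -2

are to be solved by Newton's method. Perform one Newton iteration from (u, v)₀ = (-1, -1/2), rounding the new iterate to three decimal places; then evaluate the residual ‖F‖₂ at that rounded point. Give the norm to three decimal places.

At (-1, -1/2): F = (-6.750, -5.500).
Jacobian J = [[5, 10·v], [-6·u + 4, -4·v]].
At the point, J = [[5.000, -5.000], [10.000, 2.000]] (det J = 60.000).
Solving J·Δ = −F gives Δ = (0.683, -0.667).
Then the next iterate is (u, v)₁ = (-0.317, -1.167).
Re-evaluating at (-0.317, -1.167): F = (2.22445, -2.29325), so ‖F‖₂ = 3.195.

3.195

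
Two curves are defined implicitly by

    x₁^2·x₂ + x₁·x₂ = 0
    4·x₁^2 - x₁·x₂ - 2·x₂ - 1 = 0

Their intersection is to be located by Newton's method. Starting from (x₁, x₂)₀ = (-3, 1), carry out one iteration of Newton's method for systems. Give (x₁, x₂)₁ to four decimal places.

(-1.5517, 1.2069)

At (-3, 1): F = (6.0000, 36.0000).
Jacobian J = [[2·x₁·x₂ + x₂, x₁^2 + x₁], [8·x₁ - x₂, -x₁ - 2]].
At the point, J = [[-5.0000, 6.0000], [-25.0000, 1.0000]] (det J = 145.0000).
Solving J·Δ = −F gives Δ = (1.4483, 0.2069).
Then the next iterate is (x₁, x₂)₁ = (-1.5517, 1.2069).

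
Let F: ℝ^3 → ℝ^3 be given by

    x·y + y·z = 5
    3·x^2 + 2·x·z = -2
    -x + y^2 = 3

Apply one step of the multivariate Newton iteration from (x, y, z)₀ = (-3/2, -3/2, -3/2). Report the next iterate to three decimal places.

(-0.068, -1.727, -2.811)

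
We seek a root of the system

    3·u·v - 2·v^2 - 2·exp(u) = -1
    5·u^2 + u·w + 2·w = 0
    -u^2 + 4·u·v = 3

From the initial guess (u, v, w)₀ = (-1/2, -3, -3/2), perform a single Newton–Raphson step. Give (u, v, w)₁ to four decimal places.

(-0.4893, -1.6836, -0.7871)

At (-1/2, -3, -3/2): F = (-13.713061, -1.0000, 2.7500).
Jacobian J = [[3·v - 2·exp(u), 3·u - 4·v, 0], [10·u + w, 0, u + 2], [-2·u + 4·v, 4·u, 0]].
At the point, J = [[-10.213061, 10.5000, 0.0000], [-6.5000, 0.0000, 1.5000], [-11.0000, -2.0000, 0.0000]] (det J = -203.889184).
Solving J·Δ = −F gives Δ = (0.0107, 1.3164, 0.7129).
Then the next iterate is (u, v, w)₁ = (-0.4893, -1.6836, -0.7871).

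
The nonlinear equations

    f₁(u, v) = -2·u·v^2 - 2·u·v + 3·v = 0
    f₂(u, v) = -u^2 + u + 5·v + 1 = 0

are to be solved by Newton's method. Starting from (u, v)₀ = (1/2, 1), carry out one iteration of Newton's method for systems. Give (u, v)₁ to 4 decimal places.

(0.7500, -0.2500)

At (1/2, 1): F = (1.0000, 6.2500).
Jacobian J = [[-2·v^2 - 2·v, -4·u·v - 2·u + 3], [-2·u + 1, 5]].
At the point, J = [[-4.0000, 0.0000], [0.0000, 5.0000]] (det J = -20.0000).
Solving J·Δ = −F gives Δ = (0.2500, -1.2500).
Then the next iterate is (u, v)₁ = (0.7500, -0.2500).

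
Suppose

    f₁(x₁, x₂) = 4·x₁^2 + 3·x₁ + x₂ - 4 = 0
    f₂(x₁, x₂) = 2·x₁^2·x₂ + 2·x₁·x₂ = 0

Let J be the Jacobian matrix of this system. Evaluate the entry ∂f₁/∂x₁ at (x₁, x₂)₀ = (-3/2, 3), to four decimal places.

-9.0000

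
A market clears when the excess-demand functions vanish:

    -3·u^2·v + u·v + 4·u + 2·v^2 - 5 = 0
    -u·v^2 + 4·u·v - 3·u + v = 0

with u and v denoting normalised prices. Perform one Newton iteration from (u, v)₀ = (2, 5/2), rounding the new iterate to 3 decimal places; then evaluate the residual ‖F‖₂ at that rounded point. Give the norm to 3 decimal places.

At (2, 5/2): F = (-9.500, 4.000).
Jacobian J = [[-6·u·v + v + 4, -3·u^2 + u + 4·v], [-v^2 + 4·v - 3, -2·u·v + 4·u + 1]].
At the point, J = [[-23.500, 0.000], [0.750, -1.000]] (det J = 23.500).
Solving J·Δ = −F gives Δ = (-0.404, 3.697).
Then the next iterate is (u, v)₁ = (1.596, 6.197).
Re-evaluating at (1.596, 6.197): F = (40.72474, -20.32024), so ‖F‖₂ = 45.513.

45.513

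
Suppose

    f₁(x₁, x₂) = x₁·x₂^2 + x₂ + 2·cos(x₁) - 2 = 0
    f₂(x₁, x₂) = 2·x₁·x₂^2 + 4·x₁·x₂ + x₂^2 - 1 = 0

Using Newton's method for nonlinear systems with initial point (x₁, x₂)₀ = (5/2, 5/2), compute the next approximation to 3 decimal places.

At (5/2, 5/2): F = (14.52271, 61.500).
Jacobian J = [[x₂^2 - 2·sin(x₁), 2·x₁·x₂ + 1], [2·x₂^2 + 4·x₂, 4·x₁·x₂ + 4·x₁ + 2·x₂]].
At the point, J = [[5.05306, 13.500], [22.500, 40.000]] (det J = -101.62777).
Solving J·Δ = −F gives Δ = (-2.453, -0.157).
Then the next iterate is (x₁, x₂)₁ = (0.047, 2.343).

(0.047, 2.343)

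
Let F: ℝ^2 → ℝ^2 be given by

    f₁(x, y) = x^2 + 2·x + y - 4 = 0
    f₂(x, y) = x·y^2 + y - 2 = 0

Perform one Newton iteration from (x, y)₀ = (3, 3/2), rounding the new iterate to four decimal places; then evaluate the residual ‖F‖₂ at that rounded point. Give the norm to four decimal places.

At (3, 3/2): F = (12.5000, 6.2500).
Jacobian J = [[2·x + 2, 1], [y^2, 2·x·y + 1]].
At the point, J = [[8.0000, 1.0000], [2.2500, 10.0000]] (det J = 77.7500).
Solving J·Δ = −F gives Δ = (-1.5273, -0.2814).
Then the next iterate is (x, y)₁ = (1.4727, 1.2186).
Re-evaluating at (1.4727, 1.2186): F = (2.332845, 1.405539), so ‖F‖₂ = 2.7235.

2.7235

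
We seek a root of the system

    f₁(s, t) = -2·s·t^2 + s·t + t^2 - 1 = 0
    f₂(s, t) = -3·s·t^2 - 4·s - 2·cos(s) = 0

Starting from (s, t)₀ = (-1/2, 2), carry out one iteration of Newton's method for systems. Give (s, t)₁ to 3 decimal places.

(-0.381, 1.295)

At (-1/2, 2): F = (6.000, 6.24483).
Jacobian J = [[-2·t^2 + t, -4·s·t + s + 2·t], [-3·t^2 + 2·sin(s) - 4, -6·s·t]].
At the point, J = [[-6.000, 7.500], [-16.95885, 6.000]] (det J = 91.19138).
Solving J·Δ = −F gives Δ = (0.119, -0.705).
Then the next iterate is (s, t)₁ = (-0.381, 1.295).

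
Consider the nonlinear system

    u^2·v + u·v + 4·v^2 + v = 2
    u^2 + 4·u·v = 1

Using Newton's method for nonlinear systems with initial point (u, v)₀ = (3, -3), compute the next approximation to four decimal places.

(1.8428, -1.2453)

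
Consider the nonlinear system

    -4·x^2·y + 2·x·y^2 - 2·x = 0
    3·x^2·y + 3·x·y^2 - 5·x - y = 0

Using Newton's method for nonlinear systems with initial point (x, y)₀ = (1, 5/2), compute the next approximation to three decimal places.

At (1, 5/2): F = (0.500, 18.750).
Jacobian J = [[-8·x·y + 2·y^2 - 2, -4·x^2 + 4·x·y], [6·x·y + 3·y^2 - 5, 3·x^2 + 6·x·y - 1]].
At the point, J = [[-9.500, 6.000], [28.750, 17.000]] (det J = -334.000).
Solving J·Δ = −F gives Δ = (-0.311, -0.576).
Then the next iterate is (x, y)₁ = (0.689, 1.924).

(0.689, 1.924)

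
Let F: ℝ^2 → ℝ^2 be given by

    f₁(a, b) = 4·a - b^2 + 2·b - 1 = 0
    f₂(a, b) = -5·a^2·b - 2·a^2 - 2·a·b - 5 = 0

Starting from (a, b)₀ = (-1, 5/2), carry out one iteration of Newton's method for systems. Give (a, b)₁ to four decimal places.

At (-1, 5/2): F = (-6.2500, -14.5000).
Jacobian J = [[4, -2·b + 2], [-10·a·b - 4·a - 2·b, -5·a^2 - 2·a]].
At the point, J = [[4.0000, -3.0000], [24.0000, -3.0000]] (det J = 60.0000).
Solving J·Δ = −F gives Δ = (0.4125, -1.5333).
Then the next iterate is (a, b)₁ = (-0.5875, 0.9667).

(-0.5875, 0.9667)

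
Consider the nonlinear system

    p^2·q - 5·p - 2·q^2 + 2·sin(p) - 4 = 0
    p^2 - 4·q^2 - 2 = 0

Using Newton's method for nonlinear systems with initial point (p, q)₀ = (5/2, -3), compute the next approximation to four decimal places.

(1.4014, -1.4482)

At (5/2, -3): F = (-52.053056, -31.7500).
Jacobian J = [[2·p·q + 2·cos(p) - 5, p^2 - 4·q], [2·p, -8·q]].
At the point, J = [[-21.602287, 18.2500], [5.0000, 24.0000]] (det J = -609.704894).
Solving J·Δ = −F gives Δ = (-1.0986, 1.5518).
Then the next iterate is (p, q)₁ = (1.4014, -1.4482).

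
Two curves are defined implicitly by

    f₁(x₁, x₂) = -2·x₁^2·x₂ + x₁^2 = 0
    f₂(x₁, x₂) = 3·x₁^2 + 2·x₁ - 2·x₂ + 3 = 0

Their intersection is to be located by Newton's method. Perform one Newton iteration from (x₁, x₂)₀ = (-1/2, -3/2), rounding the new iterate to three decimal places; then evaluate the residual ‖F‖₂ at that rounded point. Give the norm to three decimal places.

At (-1/2, -3/2): F = (1.000, 5.750).
Jacobian J = [[-4·x₁·x₂ + 2·x₁, -2·x₁^2], [6·x₁ + 2, -2]].
At the point, J = [[-4.000, -0.500], [-1.000, -2.000]] (det J = 7.500).
Solving J·Δ = −F gives Δ = (-0.117, 2.933).
Then the next iterate is (x₁, x₂)₁ = (-0.617, 1.433).
Re-evaluating at (-0.617, 1.433): F = (-0.71037, 0.04207), so ‖F‖₂ = 0.712.

0.712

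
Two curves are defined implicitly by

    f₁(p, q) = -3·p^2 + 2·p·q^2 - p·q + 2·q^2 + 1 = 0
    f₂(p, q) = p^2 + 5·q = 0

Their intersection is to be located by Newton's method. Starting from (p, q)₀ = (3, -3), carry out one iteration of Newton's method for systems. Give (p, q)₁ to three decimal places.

At (3, -3): F = (55.000, -6.000).
Jacobian J = [[-6·p + 2·q^2 - q, 4·p·q - p + 4·q], [2·p, 5]].
At the point, J = [[3.000, -51.000], [6.000, 5.000]] (det J = 321.000).
Solving J·Δ = −F gives Δ = (0.097, 1.084).
Then the next iterate is (p, q)₁ = (3.097, -1.916).

(3.097, -1.916)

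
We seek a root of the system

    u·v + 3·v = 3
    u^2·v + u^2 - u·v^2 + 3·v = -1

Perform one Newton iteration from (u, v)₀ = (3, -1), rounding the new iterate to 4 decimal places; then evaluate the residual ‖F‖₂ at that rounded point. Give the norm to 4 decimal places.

At (3, -1): F = (-9.0000, -5.0000).
Jacobian J = [[v, u + 3], [2·u·v + 2·u - v^2, u^2 - 2·u·v + 3]].
At the point, J = [[-1.0000, 6.0000], [-1.0000, 18.0000]] (det J = -12.0000).
Solving J·Δ = −F gives Δ = (-11.0000, -0.3333).
Then the next iterate is (u, v)₁ = (-8.0000, -1.3333).
Re-evaluating at (-8.0000, -1.3333): F = (3.6665, -10.109589), so ‖F‖₂ = 10.7539.

10.7539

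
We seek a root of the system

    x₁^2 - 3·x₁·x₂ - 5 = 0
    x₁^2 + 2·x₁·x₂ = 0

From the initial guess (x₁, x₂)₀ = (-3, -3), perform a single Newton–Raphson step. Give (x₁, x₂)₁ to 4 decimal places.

(-1.8333, -0.8333)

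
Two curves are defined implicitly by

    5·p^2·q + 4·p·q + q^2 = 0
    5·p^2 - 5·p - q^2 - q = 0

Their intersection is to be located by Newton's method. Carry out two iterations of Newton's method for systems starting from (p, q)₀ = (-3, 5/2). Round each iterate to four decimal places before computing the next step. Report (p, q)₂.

At (-3, 5/2): F = (88.7500, 51.2500).
Jacobian J = [[10·p·q + 4·q, 5·p^2 + 4·p + 2·q], [10·p - 5, -2·q - 1]].
At the point, J = [[-65.0000, 38.0000], [-35.0000, -6.0000]] (det J = 1720.0000).
Solving J·Δ = −F gives Δ = (1.4419, 0.1308).
Then the next iterate is (p, q)₁ = (-1.5581, 2.6308).
Round to (-1.5581, 2.6308) and repeat: F = (22.458556, 10.376969), J = [[-30.467295, 11.167578], [-20.5810, -6.2616]].
Δ = (0.6099, -0.3473), so (p, q)₂ = (-0.9482, 2.2835).

(-0.9482, 2.2835)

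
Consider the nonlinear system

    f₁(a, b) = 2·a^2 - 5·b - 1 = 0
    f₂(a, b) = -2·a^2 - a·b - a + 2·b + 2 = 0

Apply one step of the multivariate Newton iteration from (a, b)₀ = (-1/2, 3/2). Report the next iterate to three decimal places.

(0.667, -0.567)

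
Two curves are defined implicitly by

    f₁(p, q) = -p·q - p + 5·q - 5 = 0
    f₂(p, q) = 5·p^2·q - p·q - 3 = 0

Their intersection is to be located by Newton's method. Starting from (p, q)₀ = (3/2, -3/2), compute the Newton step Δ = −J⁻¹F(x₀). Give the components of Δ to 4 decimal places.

At (3/2, -3/2): F = (-11.7500, -17.6250).
Jacobian J = [[-q - 1, -p + 5], [10·p·q - q, 5·p^2 - p]].
At the point, J = [[0.5000, 3.5000], [-21.0000, 9.7500]] (det J = 78.3750).
Solving J·Δ = −F gives Δ = (0.6746, 3.2608).

(0.6746, 3.2608)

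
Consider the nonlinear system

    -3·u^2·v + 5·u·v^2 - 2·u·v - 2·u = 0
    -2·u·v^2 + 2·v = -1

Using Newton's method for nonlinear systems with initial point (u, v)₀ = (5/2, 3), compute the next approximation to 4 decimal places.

At (5/2, 3): F = (36.2500, -38.0000).
Jacobian J = [[-6·u·v + 5·v^2 - 2·v - 2, -3·u^2 + 10·u·v - 2·u], [-2·v^2, -4·u·v + 2]].
At the point, J = [[-8.0000, 51.2500], [-18.0000, -28.0000]] (det J = 1146.5000).
Solving J·Δ = −F gives Δ = (-0.8133, -0.8343).
Then the next iterate is (u, v)₁ = (1.6867, 2.1657).

(1.6867, 2.1657)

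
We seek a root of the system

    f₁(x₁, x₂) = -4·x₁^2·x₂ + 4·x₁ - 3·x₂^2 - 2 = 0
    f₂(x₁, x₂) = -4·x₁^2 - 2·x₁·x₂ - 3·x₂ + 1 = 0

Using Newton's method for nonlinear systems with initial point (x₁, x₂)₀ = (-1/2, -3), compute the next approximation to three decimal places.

At (-1/2, -3): F = (-28.000, 6.000).
Jacobian J = [[-8·x₁·x₂ + 4, -4·x₁^2 - 6·x₂], [-8·x₁ - 2·x₂, -2·x₁ - 3]].
At the point, J = [[-8.000, 17.000], [10.000, -2.000]] (det J = -154.000).
Solving J·Δ = −F gives Δ = (-0.299, 1.506).
Then the next iterate is (x₁, x₂)₁ = (-0.799, -1.494).

(-0.799, -1.494)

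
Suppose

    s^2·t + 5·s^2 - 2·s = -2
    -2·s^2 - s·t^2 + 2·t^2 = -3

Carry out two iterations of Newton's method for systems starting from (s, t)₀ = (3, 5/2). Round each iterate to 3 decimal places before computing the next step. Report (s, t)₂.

At (3, 5/2): F = (63.500, -21.250).
Jacobian J = [[2·s·t + 10·s - 2, s^2], [-4·s - t^2, -2·s·t + 4·t]].
At the point, J = [[43.000, 9.000], [-18.250, -5.000]] (det J = -50.750).
Solving J·Δ = −F gives Δ = (-2.488, 4.830).
Then the next iterate is (s, t)₁ = (0.512, 7.330).
Round to (0.512, 7.330) and repeat: F = (4.20824, 82.42432), J = [[10.62592, 0.26214], [-55.77690, 21.81408]].
Δ = (-0.285, -4.507), so (s, t)₂ = (0.227, 2.823).

(0.227, 2.823)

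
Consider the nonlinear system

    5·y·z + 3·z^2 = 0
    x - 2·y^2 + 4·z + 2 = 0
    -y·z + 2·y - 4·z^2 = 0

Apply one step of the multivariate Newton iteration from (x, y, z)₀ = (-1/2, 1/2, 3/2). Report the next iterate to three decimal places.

At (-1/2, 1/2, 3/2): F = (10.500, 7.000, -8.750).
Jacobian J = [[0, 5·z, 5·y + 6·z], [1, -4·y, 4], [0, -z + 2, -y - 8·z]].
At the point, J = [[0.000, 7.500, 11.500], [1.000, -2.000, 4.000], [0.000, 0.500, -12.500]] (det J = 99.500).
Solving J·Δ = −F gives Δ = (-4.766, -0.308, -0.712).
Then the next iterate is (x, y, z)₁ = (-5.266, 0.192, 0.788).

(-5.266, 0.192, 0.788)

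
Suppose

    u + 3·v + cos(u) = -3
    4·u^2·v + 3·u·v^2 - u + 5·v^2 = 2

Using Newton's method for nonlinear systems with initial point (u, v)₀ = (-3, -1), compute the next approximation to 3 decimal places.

(-5.107, 1.132)

At (-3, -1): F = (-3.98999, -39.000).
Jacobian J = [[-sin(u) + 1, 3], [8·u·v + 3·v^2 - 1, 4·u^2 + 6·u·v + 10·v]].
At the point, J = [[1.14112, 3.000], [26.000, 44.000]] (det J = -27.79072).
Solving J·Δ = −F gives Δ = (-2.107, 2.132).
Then the next iterate is (u, v)₁ = (-5.107, 1.132).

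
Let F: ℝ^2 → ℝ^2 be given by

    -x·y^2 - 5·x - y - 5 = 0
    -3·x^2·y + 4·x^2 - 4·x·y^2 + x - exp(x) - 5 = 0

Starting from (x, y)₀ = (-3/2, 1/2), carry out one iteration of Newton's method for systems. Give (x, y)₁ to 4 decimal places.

At (-3/2, 1/2): F = (2.3750, 0.401870).
Jacobian J = [[-y^2 - 5, -2·x·y - 1], [-6·x·y + 8·x - 4·y^2 - exp(x) + 1, -3·x^2 - 8·x·y]].
At the point, J = [[-5.2500, 0.5000], [-7.723130, -0.7500]] (det J = 7.799065).
Solving J·Δ = −F gives Δ = (0.2542, -2.0814).
Then the next iterate is (x, y)₁ = (-1.2458, -1.5814).

(-1.2458, -1.5814)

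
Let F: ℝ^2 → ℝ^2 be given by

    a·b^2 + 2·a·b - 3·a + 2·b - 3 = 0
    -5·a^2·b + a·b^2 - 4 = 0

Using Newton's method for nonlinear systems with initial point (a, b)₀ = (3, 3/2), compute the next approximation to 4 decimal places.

(1.6717, 1.2787)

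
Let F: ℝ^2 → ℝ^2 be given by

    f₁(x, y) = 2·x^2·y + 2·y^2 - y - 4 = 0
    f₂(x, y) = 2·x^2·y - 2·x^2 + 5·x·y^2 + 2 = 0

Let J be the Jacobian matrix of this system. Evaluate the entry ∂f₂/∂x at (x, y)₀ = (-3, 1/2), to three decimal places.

∂f₂/∂x = 4·x·y - 4·x + 5·y^2.
At (-3, 1/2) this is 7.250.

7.250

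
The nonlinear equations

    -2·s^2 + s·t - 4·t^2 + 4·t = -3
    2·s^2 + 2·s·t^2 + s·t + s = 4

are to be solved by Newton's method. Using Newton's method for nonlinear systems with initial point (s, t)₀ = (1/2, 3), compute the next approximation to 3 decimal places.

At (1/2, 3): F = (-20.000, 7.500).
Jacobian J = [[-4·s + t, s - 8·t + 4], [4·s + 2·t^2 + t + 1, 4·s·t + s]].
At the point, J = [[1.000, -19.500], [24.000, 6.500]] (det J = 474.500).
Solving J·Δ = −F gives Δ = (-0.034, -1.027).
Then the next iterate is (s, t)₁ = (0.466, 1.973).

(0.466, 1.973)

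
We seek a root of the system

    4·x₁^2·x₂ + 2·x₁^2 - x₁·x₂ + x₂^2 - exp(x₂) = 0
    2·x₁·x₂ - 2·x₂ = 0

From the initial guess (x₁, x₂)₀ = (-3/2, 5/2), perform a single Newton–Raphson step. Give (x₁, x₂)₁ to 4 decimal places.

At (-3/2, 5/2): F = (24.817506, -12.5000).
Jacobian J = [[8·x₁·x₂ + 4·x₁ - x₂, 4·x₁^2 - x₁ + 2·x₂ - exp(x₂)], [2·x₂, 2·x₁ - 2]].
At the point, J = [[-38.5000, 3.317506], [5.0000, -5.0000]] (det J = 175.912470).
Solving J·Δ = −F gives Δ = (0.4697, -2.0303).
Then the next iterate is (x₁, x₂)₁ = (-1.0303, 0.4697).

(-1.0303, 0.4697)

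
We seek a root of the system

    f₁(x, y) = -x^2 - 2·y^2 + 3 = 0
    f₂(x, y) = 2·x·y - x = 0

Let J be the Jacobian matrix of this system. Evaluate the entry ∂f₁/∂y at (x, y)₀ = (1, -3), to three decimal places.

∂f₁/∂y = -4·y.
At (1, -3) this is 12.000.

12.000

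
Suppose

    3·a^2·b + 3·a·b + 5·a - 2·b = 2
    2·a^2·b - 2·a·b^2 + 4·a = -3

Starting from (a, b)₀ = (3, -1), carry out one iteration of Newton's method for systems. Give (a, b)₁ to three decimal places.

(0.686, -1.471)

At (3, -1): F = (-21.000, -9.000).
Jacobian J = [[6·a·b + 3·b + 5, 3·a^2 + 3·a - 2], [4·a·b - 2·b^2 + 4, 2·a^2 - 4·a·b]].
At the point, J = [[-16.000, 34.000], [-10.000, 30.000]] (det J = -140.000).
Solving J·Δ = −F gives Δ = (-2.314, -0.471).
Then the next iterate is (a, b)₁ = (0.686, -1.471).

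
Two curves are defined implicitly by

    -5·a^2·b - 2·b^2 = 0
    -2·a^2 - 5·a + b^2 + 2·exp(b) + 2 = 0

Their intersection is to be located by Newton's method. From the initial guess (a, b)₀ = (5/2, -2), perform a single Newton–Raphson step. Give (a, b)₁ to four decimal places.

(1.3066, -2.2223)

At (5/2, -2): F = (54.5000, -18.729329).
Jacobian J = [[-10·a·b, -5·a^2 - 4·b], [-4·a - 5, 2·b + 2·exp(b)]].
At the point, J = [[50.0000, -23.2500], [-15.0000, -3.729329]] (det J = -535.216472).
Solving J·Δ = −F gives Δ = (-1.1934, -0.2223).
Then the next iterate is (a, b)₁ = (1.3066, -2.2223).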